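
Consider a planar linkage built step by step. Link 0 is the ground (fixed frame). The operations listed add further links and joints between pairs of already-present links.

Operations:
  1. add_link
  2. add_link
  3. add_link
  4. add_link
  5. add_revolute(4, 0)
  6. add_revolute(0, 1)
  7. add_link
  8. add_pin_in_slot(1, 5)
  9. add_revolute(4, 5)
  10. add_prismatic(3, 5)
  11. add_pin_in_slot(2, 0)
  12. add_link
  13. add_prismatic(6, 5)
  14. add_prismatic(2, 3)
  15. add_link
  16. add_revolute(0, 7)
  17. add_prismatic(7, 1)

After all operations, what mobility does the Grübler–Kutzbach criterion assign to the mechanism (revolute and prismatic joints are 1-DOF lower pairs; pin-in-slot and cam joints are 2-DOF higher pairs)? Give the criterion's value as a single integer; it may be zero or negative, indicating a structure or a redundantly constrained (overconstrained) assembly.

(L,J1,J2)=(1,0,0); link0 fixed
link1: (2,0,0)
link2: (3,0,0)
link3: (4,0,0)
link4: (5,0,0)
R 4-0 [J1]: (5,1,0)
R 0-1 [J1]: (5,2,0)
link5: (6,2,0)
PS 1-5 [J2]: (6,2,1)
R 4-5 [J1]: (6,3,1)
P 3-5 [J1]: (6,4,1)
PS 2-0 [J2]: (6,4,2)
link6: (7,4,2)
P 6-5 [J1]: (7,5,2)
P 2-3 [J1]: (7,6,2)
link7: (8,6,2)
R 0-7 [J1]: (8,7,2)
P 7-1 [J1]: (8,8,2)
Grübler: 3·7 − 2·8 − 2 = 3

M = 3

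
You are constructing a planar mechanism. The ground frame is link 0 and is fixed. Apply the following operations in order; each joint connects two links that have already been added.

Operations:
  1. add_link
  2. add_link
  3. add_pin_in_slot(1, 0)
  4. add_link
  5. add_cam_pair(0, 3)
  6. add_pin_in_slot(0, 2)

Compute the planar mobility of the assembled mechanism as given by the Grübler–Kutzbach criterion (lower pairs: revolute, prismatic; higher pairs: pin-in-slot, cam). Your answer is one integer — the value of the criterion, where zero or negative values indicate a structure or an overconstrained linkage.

link 0 = ground. State L|J1|J2 = 1|0|0
+link1  2|0|0
+link2  3|0|0
PS(1,0) f=2→J2  3|0|1
+link3  4|0|1
C(0,3) f=2→J2  4|0|2
PS(0,2) f=2→J2  4|0|3
M = 3(4−1)−2·0−3 = 9−0−3 = 6

M = 6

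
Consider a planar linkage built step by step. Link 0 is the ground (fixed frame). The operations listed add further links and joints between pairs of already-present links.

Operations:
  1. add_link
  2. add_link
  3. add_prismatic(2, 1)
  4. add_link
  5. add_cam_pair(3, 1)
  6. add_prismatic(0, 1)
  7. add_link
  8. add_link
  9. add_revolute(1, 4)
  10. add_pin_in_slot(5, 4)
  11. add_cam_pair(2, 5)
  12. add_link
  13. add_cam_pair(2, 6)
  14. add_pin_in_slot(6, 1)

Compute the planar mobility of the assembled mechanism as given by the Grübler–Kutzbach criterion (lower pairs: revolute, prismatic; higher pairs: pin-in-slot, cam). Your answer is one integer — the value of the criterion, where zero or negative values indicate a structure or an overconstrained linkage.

(L,J1,J2)=(1,0,0); link0 fixed
link1: (2,0,0)
link2: (3,0,0)
P 2-1 [J1]: (3,1,0)
link3: (4,1,0)
C 3-1 [J2]: (4,1,1)
P 0-1 [J1]: (4,2,1)
link4: (5,2,1)
link5: (6,2,1)
R 1-4 [J1]: (6,3,1)
PS 5-4 [J2]: (6,3,2)
C 2-5 [J2]: (6,3,3)
link6: (7,3,3)
C 2-6 [J2]: (7,3,4)
PS 6-1 [J2]: (7,3,5)
Grübler: 3·6 − 2·3 − 5 = 7

M = 7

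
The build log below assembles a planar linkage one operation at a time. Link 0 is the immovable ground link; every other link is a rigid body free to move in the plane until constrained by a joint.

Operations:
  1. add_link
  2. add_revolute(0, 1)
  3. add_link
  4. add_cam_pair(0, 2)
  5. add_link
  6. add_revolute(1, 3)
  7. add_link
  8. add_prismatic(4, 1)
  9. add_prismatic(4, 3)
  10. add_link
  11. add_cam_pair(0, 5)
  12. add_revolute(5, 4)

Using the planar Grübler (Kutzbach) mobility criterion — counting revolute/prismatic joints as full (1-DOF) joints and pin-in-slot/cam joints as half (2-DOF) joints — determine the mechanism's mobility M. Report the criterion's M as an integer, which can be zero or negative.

M = 3

(L,J1,J2)=(1,0,0); link0 fixed
link1: (2,0,0)
R 0-1 [J1]: (2,1,0)
link2: (3,1,0)
C 0-2 [J2]: (3,1,1)
link3: (4,1,1)
R 1-3 [J1]: (4,2,1)
link4: (5,2,1)
P 4-1 [J1]: (5,3,1)
P 4-3 [J1]: (5,4,1)
link5: (6,4,1)
C 0-5 [J2]: (6,4,2)
R 5-4 [J1]: (6,5,2)
Grübler: 3·5 − 2·5 − 2 = 3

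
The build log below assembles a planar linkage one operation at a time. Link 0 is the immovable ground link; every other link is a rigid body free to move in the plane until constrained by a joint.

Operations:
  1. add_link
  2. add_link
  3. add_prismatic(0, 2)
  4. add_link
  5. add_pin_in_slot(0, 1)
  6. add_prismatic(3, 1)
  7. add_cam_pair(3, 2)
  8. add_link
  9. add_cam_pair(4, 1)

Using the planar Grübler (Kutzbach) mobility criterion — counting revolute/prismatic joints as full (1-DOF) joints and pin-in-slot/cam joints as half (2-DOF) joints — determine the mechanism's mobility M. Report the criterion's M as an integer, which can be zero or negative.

ground; <1,0,0>
#1 <2,0,0>
#2 <3,0,0>
P:0↔2 J1 <3,1,0>
#3 <4,1,0>
PS:0↔1 J2 <4,1,1>
P:3↔1 J1 <4,2,1>
C:3↔2 J2 <4,2,2>
#4 <5,2,2>
C:4↔1 J2 <5,2,3>
3×4 − 2×2 − 1×3 = 5

M = 5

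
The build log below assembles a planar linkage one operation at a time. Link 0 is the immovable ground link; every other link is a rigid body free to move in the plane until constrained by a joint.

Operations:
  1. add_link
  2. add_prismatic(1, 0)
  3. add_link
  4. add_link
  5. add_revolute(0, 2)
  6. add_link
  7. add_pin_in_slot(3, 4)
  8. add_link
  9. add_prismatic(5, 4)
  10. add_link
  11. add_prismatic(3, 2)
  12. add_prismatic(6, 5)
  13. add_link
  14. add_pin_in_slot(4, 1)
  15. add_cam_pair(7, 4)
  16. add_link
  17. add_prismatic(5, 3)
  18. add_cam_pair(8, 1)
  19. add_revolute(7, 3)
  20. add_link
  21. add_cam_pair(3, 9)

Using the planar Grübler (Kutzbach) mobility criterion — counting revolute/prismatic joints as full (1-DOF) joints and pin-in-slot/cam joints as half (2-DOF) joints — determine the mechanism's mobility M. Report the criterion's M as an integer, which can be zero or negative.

M = 8

[1;0;0] (link 0 is ground)
L+ [2;0;0]
P(1,0)∈J1 [2;1;0]
L+ [3;1;0]
L+ [4;1;0]
R(0,2)∈J1 [4;2;0]
L+ [5;2;0]
PS(3,4)∈J2 [5;2;1]
L+ [6;2;1]
P(5,4)∈J1 [6;3;1]
L+ [7;3;1]
P(3,2)∈J1 [7;4;1]
P(6,5)∈J1 [7;5;1]
L+ [8;5;1]
PS(4,1)∈J2 [8;5;2]
C(7,4)∈J2 [8;5;3]
L+ [9;5;3]
P(5,3)∈J1 [9;6;3]
C(8,1)∈J2 [9;6;4]
R(7,3)∈J1 [9;7;4]
L+ [10;7;4]
C(3,9)∈J2 [10;7;5]
mobility = 27 − 14 − 5 = 8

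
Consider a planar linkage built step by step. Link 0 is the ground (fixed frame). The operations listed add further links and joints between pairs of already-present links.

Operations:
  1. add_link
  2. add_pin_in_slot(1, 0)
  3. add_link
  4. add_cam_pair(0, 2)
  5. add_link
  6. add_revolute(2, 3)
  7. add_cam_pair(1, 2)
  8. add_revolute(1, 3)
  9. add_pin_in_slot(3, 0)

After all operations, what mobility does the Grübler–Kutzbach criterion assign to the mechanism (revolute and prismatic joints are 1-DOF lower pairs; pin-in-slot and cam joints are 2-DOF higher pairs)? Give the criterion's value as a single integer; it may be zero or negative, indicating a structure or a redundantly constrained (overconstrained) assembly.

M = 1

(L,J1,J2)=(1,0,0); link0 fixed
link1: (2,0,0)
PS 1-0 [J2]: (2,0,1)
link2: (3,0,1)
C 0-2 [J2]: (3,0,2)
link3: (4,0,2)
R 2-3 [J1]: (4,1,2)
C 1-2 [J2]: (4,1,3)
R 1-3 [J1]: (4,2,3)
PS 3-0 [J2]: (4,2,4)
Grübler: 3·3 − 2·2 − 4 = 1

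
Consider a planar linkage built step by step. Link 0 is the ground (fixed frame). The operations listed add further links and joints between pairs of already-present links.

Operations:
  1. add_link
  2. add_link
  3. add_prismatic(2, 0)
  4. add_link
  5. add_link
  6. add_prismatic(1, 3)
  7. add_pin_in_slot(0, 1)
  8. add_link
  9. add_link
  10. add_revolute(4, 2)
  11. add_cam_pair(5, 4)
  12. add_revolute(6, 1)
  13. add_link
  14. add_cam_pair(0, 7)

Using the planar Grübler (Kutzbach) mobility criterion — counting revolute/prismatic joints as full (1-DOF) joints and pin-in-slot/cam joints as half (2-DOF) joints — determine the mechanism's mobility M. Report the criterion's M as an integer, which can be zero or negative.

M = 10

L=1 J1=0 J2=0
add link → L=2 J1=0 J2=0
add link → L=3 J1=0 J2=0
P@2,0 dof=1 J1 → L=3 J1=1 J2=0
add link → L=4 J1=1 J2=0
add link → L=5 J1=1 J2=0
P@1,3 dof=1 J1 → L=5 J1=2 J2=0
PS@0,1 dof=2 J2 → L=5 J1=2 J2=1
add link → L=6 J1=2 J2=1
add link → L=7 J1=2 J2=1
R@4,2 dof=1 J1 → L=7 J1=3 J2=1
C@5,4 dof=2 J2 → L=7 J1=3 J2=2
R@6,1 dof=1 J1 → L=7 J1=4 J2=2
add link → L=8 J1=4 J2=2
C@0,7 dof=2 J2 → L=8 J1=4 J2=3
M=3(L−1)−2J1−J2=3·7−2·4−3=10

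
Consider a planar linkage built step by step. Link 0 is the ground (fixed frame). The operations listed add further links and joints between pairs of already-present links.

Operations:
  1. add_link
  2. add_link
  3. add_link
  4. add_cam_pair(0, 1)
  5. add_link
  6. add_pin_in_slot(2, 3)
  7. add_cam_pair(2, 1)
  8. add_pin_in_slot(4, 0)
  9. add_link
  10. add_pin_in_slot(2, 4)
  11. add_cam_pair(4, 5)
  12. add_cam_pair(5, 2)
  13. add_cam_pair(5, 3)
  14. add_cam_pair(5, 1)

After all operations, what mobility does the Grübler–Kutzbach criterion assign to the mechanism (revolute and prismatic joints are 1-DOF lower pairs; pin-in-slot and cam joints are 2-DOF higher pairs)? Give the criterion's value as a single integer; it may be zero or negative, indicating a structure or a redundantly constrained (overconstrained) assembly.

M = 6

L=1 J1=0 J2=0
add link → L=2 J1=0 J2=0
add link → L=3 J1=0 J2=0
add link → L=4 J1=0 J2=0
C@0,1 dof=2 J2 → L=4 J1=0 J2=1
add link → L=5 J1=0 J2=1
PS@2,3 dof=2 J2 → L=5 J1=0 J2=2
C@2,1 dof=2 J2 → L=5 J1=0 J2=3
PS@4,0 dof=2 J2 → L=5 J1=0 J2=4
add link → L=6 J1=0 J2=4
PS@2,4 dof=2 J2 → L=6 J1=0 J2=5
C@4,5 dof=2 J2 → L=6 J1=0 J2=6
C@5,2 dof=2 J2 → L=6 J1=0 J2=7
C@5,3 dof=2 J2 → L=6 J1=0 J2=8
C@5,1 dof=2 J2 → L=6 J1=0 J2=9
M=3(L−1)−2J1−J2=3·5−2·0−9=6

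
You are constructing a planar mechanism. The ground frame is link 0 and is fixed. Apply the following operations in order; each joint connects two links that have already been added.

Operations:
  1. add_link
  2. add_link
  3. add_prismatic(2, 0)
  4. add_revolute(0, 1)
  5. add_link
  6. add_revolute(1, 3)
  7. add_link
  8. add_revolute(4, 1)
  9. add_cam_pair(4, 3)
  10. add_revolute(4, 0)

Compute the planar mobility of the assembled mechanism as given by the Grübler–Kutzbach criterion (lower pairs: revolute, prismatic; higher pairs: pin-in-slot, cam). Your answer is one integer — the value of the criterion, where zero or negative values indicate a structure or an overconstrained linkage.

M = 1

(L,J1,J2)=(1,0,0); link0 fixed
link1: (2,0,0)
link2: (3,0,0)
P 2-0 [J1]: (3,1,0)
R 0-1 [J1]: (3,2,0)
link3: (4,2,0)
R 1-3 [J1]: (4,3,0)
link4: (5,3,0)
R 4-1 [J1]: (5,4,0)
C 4-3 [J2]: (5,4,1)
R 4-0 [J1]: (5,5,1)
Grübler: 3·4 − 2·5 − 1 = 1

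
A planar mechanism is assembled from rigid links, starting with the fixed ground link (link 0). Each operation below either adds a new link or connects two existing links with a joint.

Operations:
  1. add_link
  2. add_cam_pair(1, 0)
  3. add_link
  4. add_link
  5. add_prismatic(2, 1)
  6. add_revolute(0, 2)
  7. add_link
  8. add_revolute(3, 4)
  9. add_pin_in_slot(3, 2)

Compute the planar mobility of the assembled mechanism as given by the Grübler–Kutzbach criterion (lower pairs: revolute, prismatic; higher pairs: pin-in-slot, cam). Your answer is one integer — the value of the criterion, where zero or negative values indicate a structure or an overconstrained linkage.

M = 4

ground; <1,0,0>
#1 <2,0,0>
C:1↔0 J2 <2,0,1>
#2 <3,0,1>
#3 <4,0,1>
P:2↔1 J1 <4,1,1>
R:0↔2 J1 <4,2,1>
#4 <5,2,1>
R:3↔4 J1 <5,3,1>
PS:3↔2 J2 <5,3,2>
3×4 − 2×3 − 1×2 = 4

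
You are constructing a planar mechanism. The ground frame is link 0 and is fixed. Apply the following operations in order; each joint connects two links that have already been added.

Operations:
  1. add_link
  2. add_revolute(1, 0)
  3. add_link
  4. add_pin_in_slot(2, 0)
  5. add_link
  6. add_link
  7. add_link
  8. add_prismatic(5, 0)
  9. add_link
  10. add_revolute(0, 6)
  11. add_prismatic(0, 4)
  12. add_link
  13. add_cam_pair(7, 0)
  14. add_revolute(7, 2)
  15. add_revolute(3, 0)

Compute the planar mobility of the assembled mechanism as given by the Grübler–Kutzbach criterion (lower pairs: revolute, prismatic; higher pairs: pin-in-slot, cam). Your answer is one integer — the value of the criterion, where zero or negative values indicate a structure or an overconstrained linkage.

link 0 = ground. State L|J1|J2 = 1|0|0
+link1  2|0|0
R(1,0) f=1→J1  2|1|0
+link2  3|1|0
PS(2,0) f=2→J2  3|1|1
+link3  4|1|1
+link4  5|1|1
+link5  6|1|1
P(5,0) f=1→J1  6|2|1
+link6  7|2|1
R(0,6) f=1→J1  7|3|1
P(0,4) f=1→J1  7|4|1
+link7  8|4|1
C(7,0) f=2→J2  8|4|2
R(7,2) f=1→J1  8|5|2
R(3,0) f=1→J1  8|6|2
M = 3(8−1)−2·6−2 = 21−12−2 = 7

M = 7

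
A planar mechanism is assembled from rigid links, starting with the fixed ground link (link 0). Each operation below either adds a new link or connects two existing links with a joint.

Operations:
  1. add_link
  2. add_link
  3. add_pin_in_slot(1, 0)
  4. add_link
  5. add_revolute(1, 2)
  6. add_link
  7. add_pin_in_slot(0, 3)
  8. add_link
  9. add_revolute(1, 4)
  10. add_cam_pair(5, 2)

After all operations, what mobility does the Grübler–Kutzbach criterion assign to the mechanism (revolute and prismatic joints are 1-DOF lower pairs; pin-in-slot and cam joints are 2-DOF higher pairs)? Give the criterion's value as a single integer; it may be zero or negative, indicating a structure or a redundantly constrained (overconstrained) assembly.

M = 8

ground; <1,0,0>
#1 <2,0,0>
#2 <3,0,0>
PS:1↔0 J2 <3,0,1>
#3 <4,0,1>
R:1↔2 J1 <4,1,1>
#4 <5,1,1>
PS:0↔3 J2 <5,1,2>
#5 <6,1,2>
R:1↔4 J1 <6,2,2>
C:5↔2 J2 <6,2,3>
3×5 − 2×2 − 1×3 = 8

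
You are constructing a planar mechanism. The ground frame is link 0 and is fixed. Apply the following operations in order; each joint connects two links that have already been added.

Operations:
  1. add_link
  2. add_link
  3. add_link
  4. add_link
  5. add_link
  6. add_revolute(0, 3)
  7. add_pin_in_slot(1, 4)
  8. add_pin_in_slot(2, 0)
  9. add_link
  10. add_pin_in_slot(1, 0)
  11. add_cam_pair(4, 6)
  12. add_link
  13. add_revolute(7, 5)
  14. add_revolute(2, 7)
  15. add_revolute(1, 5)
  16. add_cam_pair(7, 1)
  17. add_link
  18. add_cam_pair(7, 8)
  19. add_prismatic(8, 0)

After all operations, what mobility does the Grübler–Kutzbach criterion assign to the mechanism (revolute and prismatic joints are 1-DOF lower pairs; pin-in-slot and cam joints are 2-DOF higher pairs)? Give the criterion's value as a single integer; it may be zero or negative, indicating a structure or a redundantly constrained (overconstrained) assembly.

M = 8

L=1 J1=0 J2=0
add link → L=2 J1=0 J2=0
add link → L=3 J1=0 J2=0
add link → L=4 J1=0 J2=0
add link → L=5 J1=0 J2=0
add link → L=6 J1=0 J2=0
R@0,3 dof=1 J1 → L=6 J1=1 J2=0
PS@1,4 dof=2 J2 → L=6 J1=1 J2=1
PS@2,0 dof=2 J2 → L=6 J1=1 J2=2
add link → L=7 J1=1 J2=2
PS@1,0 dof=2 J2 → L=7 J1=1 J2=3
C@4,6 dof=2 J2 → L=7 J1=1 J2=4
add link → L=8 J1=1 J2=4
R@7,5 dof=1 J1 → L=8 J1=2 J2=4
R@2,7 dof=1 J1 → L=8 J1=3 J2=4
R@1,5 dof=1 J1 → L=8 J1=4 J2=4
C@7,1 dof=2 J2 → L=8 J1=4 J2=5
add link → L=9 J1=4 J2=5
C@7,8 dof=2 J2 → L=9 J1=4 J2=6
P@8,0 dof=1 J1 → L=9 J1=5 J2=6
M=3(L−1)−2J1−J2=3·8−2·5−6=8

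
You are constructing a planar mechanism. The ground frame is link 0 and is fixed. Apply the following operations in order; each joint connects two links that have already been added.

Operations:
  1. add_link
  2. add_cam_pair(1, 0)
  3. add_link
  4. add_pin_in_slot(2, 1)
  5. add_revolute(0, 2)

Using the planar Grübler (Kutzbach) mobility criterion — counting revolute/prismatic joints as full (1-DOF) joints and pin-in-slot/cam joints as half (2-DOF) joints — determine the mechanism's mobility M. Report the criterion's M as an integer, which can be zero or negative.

ground; <1,0,0>
#1 <2,0,0>
C:1↔0 J2 <2,0,1>
#2 <3,0,1>
PS:2↔1 J2 <3,0,2>
R:0↔2 J1 <3,1,2>
3×2 − 2×1 − 1×2 = 2

M = 2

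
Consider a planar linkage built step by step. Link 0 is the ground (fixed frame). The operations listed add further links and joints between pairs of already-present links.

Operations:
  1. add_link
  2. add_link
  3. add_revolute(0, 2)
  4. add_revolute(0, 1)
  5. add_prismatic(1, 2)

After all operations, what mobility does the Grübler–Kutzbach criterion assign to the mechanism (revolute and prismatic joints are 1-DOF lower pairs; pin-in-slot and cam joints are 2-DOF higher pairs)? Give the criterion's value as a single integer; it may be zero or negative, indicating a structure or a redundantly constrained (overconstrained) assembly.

link 0 = ground. State L|J1|J2 = 1|0|0
+link1  2|0|0
+link2  3|0|0
R(0,2) f=1→J1  3|1|0
R(0,1) f=1→J1  3|2|0
P(1,2) f=1→J1  3|3|0
M = 3(3−1)−2·3−0 = 6−6−0 = 0

M = 0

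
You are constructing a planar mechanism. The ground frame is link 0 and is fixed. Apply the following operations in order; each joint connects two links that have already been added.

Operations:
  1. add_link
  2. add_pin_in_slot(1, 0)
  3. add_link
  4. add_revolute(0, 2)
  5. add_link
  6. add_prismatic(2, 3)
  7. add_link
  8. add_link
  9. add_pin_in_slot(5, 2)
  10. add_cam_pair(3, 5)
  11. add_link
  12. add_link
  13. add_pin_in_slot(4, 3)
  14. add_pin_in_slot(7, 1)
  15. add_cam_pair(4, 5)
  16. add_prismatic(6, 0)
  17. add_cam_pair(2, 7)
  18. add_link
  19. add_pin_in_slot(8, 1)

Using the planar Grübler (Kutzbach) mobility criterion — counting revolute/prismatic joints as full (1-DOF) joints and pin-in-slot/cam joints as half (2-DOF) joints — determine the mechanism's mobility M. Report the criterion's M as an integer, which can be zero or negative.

ground; <1,0,0>
#1 <2,0,0>
PS:1↔0 J2 <2,0,1>
#2 <3,0,1>
R:0↔2 J1 <3,1,1>
#3 <4,1,1>
P:2↔3 J1 <4,2,1>
#4 <5,2,1>
#5 <6,2,1>
PS:5↔2 J2 <6,2,2>
C:3↔5 J2 <6,2,3>
#6 <7,2,3>
#7 <8,2,3>
PS:4↔3 J2 <8,2,4>
PS:7↔1 J2 <8,2,5>
C:4↔5 J2 <8,2,6>
P:6↔0 J1 <8,3,6>
C:2↔7 J2 <8,3,7>
#8 <9,3,7>
PS:8↔1 J2 <9,3,8>
3×8 − 2×3 − 1×8 = 10

M = 10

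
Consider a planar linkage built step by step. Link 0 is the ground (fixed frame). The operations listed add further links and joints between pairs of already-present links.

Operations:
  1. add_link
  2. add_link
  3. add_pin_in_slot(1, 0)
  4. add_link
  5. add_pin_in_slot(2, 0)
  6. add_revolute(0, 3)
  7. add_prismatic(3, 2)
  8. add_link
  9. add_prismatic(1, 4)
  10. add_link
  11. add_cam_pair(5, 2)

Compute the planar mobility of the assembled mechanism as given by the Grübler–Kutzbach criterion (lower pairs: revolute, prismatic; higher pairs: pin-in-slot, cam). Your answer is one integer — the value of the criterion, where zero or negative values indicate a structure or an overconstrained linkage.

L=1 J1=0 J2=0
add link → L=2 J1=0 J2=0
add link → L=3 J1=0 J2=0
PS@1,0 dof=2 J2 → L=3 J1=0 J2=1
add link → L=4 J1=0 J2=1
PS@2,0 dof=2 J2 → L=4 J1=0 J2=2
R@0,3 dof=1 J1 → L=4 J1=1 J2=2
P@3,2 dof=1 J1 → L=4 J1=2 J2=2
add link → L=5 J1=2 J2=2
P@1,4 dof=1 J1 → L=5 J1=3 J2=2
add link → L=6 J1=3 J2=2
C@5,2 dof=2 J2 → L=6 J1=3 J2=3
M=3(L−1)−2J1−J2=3·5−2·3−3=6

M = 6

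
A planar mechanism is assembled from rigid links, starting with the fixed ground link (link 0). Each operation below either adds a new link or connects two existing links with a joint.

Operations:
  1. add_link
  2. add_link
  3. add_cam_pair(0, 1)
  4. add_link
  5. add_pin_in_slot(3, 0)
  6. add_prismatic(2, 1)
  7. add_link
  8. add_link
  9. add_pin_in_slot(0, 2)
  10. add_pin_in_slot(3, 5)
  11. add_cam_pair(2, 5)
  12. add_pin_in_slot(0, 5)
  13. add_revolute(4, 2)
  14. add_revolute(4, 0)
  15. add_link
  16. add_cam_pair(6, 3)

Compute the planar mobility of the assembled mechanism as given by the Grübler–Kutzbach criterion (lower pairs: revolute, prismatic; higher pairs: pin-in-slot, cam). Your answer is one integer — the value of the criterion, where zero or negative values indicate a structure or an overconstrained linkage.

M = 5

L=1 J1=0 J2=0
add link → L=2 J1=0 J2=0
add link → L=3 J1=0 J2=0
C@0,1 dof=2 J2 → L=3 J1=0 J2=1
add link → L=4 J1=0 J2=1
PS@3,0 dof=2 J2 → L=4 J1=0 J2=2
P@2,1 dof=1 J1 → L=4 J1=1 J2=2
add link → L=5 J1=1 J2=2
add link → L=6 J1=1 J2=2
PS@0,2 dof=2 J2 → L=6 J1=1 J2=3
PS@3,5 dof=2 J2 → L=6 J1=1 J2=4
C@2,5 dof=2 J2 → L=6 J1=1 J2=5
PS@0,5 dof=2 J2 → L=6 J1=1 J2=6
R@4,2 dof=1 J1 → L=6 J1=2 J2=6
R@4,0 dof=1 J1 → L=6 J1=3 J2=6
add link → L=7 J1=3 J2=6
C@6,3 dof=2 J2 → L=7 J1=3 J2=7
M=3(L−1)−2J1−J2=3·6−2·3−7=5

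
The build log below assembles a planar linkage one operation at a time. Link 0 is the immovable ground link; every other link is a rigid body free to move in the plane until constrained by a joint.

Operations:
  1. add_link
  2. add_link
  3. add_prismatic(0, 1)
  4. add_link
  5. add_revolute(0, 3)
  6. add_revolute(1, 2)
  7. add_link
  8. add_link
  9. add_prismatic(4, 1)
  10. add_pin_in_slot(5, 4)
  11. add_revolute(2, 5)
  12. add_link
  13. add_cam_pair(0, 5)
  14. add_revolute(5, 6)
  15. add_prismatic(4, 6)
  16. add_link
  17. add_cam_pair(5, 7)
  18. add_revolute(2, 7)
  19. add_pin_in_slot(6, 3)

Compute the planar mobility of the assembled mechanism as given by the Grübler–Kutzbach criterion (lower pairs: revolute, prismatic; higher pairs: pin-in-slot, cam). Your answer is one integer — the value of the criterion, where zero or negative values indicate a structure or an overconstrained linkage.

[1;0;0] (link 0 is ground)
L+ [2;0;0]
L+ [3;0;0]
P(0,1)∈J1 [3;1;0]
L+ [4;1;0]
R(0,3)∈J1 [4;2;0]
R(1,2)∈J1 [4;3;0]
L+ [5;3;0]
L+ [6;3;0]
P(4,1)∈J1 [6;4;0]
PS(5,4)∈J2 [6;4;1]
R(2,5)∈J1 [6;5;1]
L+ [7;5;1]
C(0,5)∈J2 [7;5;2]
R(5,6)∈J1 [7;6;2]
P(4,6)∈J1 [7;7;2]
L+ [8;7;2]
C(5,7)∈J2 [8;7;3]
R(2,7)∈J1 [8;8;3]
PS(6,3)∈J2 [8;8;4]
mobility = 21 − 16 − 4 = 1

M = 1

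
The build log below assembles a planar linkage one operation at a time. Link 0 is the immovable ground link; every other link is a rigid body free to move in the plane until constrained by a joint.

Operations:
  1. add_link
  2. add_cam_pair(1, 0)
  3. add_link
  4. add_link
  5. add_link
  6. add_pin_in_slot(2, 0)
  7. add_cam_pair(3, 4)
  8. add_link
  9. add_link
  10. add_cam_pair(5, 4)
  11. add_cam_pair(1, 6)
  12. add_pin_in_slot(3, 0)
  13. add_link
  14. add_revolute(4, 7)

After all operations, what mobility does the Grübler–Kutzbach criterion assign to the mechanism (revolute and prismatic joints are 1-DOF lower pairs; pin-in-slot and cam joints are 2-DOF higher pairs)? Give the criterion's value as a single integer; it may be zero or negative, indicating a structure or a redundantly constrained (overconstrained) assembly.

M = 13

link 0 = ground. State L|J1|J2 = 1|0|0
+link1  2|0|0
C(1,0) f=2→J2  2|0|1
+link2  3|0|1
+link3  4|0|1
+link4  5|0|1
PS(2,0) f=2→J2  5|0|2
C(3,4) f=2→J2  5|0|3
+link5  6|0|3
+link6  7|0|3
C(5,4) f=2→J2  7|0|4
C(1,6) f=2→J2  7|0|5
PS(3,0) f=2→J2  7|0|6
+link7  8|0|6
R(4,7) f=1→J1  8|1|6
M = 3(8−1)−2·1−6 = 21−2−6 = 13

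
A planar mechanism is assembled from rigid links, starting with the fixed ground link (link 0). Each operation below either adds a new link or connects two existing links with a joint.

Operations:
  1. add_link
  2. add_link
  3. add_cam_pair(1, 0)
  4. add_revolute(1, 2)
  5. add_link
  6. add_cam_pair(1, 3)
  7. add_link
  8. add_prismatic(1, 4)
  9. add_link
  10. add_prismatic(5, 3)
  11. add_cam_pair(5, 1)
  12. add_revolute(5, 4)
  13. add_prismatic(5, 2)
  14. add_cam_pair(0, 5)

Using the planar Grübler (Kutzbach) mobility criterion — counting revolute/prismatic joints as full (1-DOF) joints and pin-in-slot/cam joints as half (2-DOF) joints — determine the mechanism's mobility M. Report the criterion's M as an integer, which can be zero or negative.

M = 1

ground; <1,0,0>
#1 <2,0,0>
#2 <3,0,0>
C:1↔0 J2 <3,0,1>
R:1↔2 J1 <3,1,1>
#3 <4,1,1>
C:1↔3 J2 <4,1,2>
#4 <5,1,2>
P:1↔4 J1 <5,2,2>
#5 <6,2,2>
P:5↔3 J1 <6,3,2>
C:5↔1 J2 <6,3,3>
R:5↔4 J1 <6,4,3>
P:5↔2 J1 <6,5,3>
C:0↔5 J2 <6,5,4>
3×5 − 2×5 − 1×4 = 1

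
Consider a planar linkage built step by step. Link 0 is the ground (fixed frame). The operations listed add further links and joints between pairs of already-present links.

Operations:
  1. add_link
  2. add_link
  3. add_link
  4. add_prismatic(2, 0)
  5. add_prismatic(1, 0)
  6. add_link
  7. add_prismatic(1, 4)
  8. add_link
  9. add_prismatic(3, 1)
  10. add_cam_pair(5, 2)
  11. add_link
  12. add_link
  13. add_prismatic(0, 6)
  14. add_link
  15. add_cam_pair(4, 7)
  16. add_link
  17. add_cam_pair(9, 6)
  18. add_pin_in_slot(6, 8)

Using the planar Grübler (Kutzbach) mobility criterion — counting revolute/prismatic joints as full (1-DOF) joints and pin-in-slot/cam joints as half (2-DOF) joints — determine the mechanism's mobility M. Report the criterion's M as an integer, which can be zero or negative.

link 0 = ground. State L|J1|J2 = 1|0|0
+link1  2|0|0
+link2  3|0|0
+link3  4|0|0
P(2,0) f=1→J1  4|1|0
P(1,0) f=1→J1  4|2|0
+link4  5|2|0
P(1,4) f=1→J1  5|3|0
+link5  6|3|0
P(3,1) f=1→J1  6|4|0
C(5,2) f=2→J2  6|4|1
+link6  7|4|1
+link7  8|4|1
P(0,6) f=1→J1  8|5|1
+link8  9|5|1
C(4,7) f=2→J2  9|5|2
+link9  10|5|2
C(9,6) f=2→J2  10|5|3
PS(6,8) f=2→J2  10|5|4
M = 3(10−1)−2·5−4 = 27−10−4 = 13

M = 13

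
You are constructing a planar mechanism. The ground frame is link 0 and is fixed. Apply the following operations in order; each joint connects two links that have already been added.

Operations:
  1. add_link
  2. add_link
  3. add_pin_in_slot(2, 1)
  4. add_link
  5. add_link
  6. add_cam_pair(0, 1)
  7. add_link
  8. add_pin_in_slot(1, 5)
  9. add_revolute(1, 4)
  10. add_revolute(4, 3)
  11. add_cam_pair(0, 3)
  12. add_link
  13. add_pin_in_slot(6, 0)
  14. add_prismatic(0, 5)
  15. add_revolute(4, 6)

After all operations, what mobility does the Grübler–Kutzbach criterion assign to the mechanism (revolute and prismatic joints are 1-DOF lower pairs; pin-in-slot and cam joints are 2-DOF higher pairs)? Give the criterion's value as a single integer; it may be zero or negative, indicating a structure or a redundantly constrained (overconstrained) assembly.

(L,J1,J2)=(1,0,0); link0 fixed
link1: (2,0,0)
link2: (3,0,0)
PS 2-1 [J2]: (3,0,1)
link3: (4,0,1)
link4: (5,0,1)
C 0-1 [J2]: (5,0,2)
link5: (6,0,2)
PS 1-5 [J2]: (6,0,3)
R 1-4 [J1]: (6,1,3)
R 4-3 [J1]: (6,2,3)
C 0-3 [J2]: (6,2,4)
link6: (7,2,4)
PS 6-0 [J2]: (7,2,5)
P 0-5 [J1]: (7,3,5)
R 4-6 [J1]: (7,4,5)
Grübler: 3·6 − 2·4 − 5 = 5

M = 5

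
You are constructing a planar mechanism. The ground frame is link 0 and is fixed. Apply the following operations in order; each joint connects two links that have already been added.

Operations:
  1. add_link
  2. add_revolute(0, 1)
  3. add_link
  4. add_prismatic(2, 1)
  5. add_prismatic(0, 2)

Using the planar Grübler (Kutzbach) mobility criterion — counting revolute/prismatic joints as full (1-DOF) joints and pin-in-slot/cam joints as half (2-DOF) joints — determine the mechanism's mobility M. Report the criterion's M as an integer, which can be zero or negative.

link 0 = ground. State L|J1|J2 = 1|0|0
+link1  2|0|0
R(0,1) f=1→J1  2|1|0
+link2  3|1|0
P(2,1) f=1→J1  3|2|0
P(0,2) f=1→J1  3|3|0
M = 3(3−1)−2·3−0 = 6−6−0 = 0

M = 0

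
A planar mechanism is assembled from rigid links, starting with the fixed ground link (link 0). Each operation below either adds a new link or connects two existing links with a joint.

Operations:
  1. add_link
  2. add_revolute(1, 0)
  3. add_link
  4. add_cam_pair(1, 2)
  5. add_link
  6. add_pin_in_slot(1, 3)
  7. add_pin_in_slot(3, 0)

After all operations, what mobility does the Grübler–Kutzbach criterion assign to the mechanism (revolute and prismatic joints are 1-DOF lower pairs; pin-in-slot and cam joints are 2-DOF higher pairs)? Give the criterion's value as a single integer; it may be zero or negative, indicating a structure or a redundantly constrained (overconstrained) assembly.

M = 4

ground; <1,0,0>
#1 <2,0,0>
R:1↔0 J1 <2,1,0>
#2 <3,1,0>
C:1↔2 J2 <3,1,1>
#3 <4,1,1>
PS:1↔3 J2 <4,1,2>
PS:3↔0 J2 <4,1,3>
3×3 − 2×1 − 1×3 = 4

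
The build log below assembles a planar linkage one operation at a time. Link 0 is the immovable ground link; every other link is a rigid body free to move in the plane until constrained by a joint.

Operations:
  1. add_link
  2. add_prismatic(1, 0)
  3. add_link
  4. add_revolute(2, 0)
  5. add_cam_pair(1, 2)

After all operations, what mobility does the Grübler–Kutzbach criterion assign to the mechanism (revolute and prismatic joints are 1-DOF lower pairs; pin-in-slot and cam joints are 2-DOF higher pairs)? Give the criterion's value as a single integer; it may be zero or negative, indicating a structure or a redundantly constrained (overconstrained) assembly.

[1;0;0] (link 0 is ground)
L+ [2;0;0]
P(1,0)∈J1 [2;1;0]
L+ [3;1;0]
R(2,0)∈J1 [3;2;0]
C(1,2)∈J2 [3;2;1]
mobility = 6 − 4 − 1 = 1

M = 1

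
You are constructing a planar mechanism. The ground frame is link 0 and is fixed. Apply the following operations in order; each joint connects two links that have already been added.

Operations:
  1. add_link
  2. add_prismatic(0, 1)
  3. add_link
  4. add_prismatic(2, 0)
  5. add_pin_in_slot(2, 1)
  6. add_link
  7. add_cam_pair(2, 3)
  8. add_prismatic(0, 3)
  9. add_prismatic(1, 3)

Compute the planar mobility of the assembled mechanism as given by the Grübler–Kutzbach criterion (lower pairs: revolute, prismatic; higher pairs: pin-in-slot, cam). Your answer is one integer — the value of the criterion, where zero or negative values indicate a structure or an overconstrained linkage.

M = -1

L=1 J1=0 J2=0
add link → L=2 J1=0 J2=0
P@0,1 dof=1 J1 → L=2 J1=1 J2=0
add link → L=3 J1=1 J2=0
P@2,0 dof=1 J1 → L=3 J1=2 J2=0
PS@2,1 dof=2 J2 → L=3 J1=2 J2=1
add link → L=4 J1=2 J2=1
C@2,3 dof=2 J2 → L=4 J1=2 J2=2
P@0,3 dof=1 J1 → L=4 J1=3 J2=2
P@1,3 dof=1 J1 → L=4 J1=4 J2=2
M=3(L−1)−2J1−J2=3·3−2·4−2=-1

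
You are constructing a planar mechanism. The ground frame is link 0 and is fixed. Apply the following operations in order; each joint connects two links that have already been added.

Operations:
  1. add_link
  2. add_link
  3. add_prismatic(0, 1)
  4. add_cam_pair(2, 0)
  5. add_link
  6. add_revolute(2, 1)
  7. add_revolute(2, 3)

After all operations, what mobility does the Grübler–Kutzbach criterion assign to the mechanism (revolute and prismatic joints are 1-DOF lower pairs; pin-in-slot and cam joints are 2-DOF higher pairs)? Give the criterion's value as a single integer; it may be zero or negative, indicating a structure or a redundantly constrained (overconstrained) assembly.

M = 2

(L,J1,J2)=(1,0,0); link0 fixed
link1: (2,0,0)
link2: (3,0,0)
P 0-1 [J1]: (3,1,0)
C 2-0 [J2]: (3,1,1)
link3: (4,1,1)
R 2-1 [J1]: (4,2,1)
R 2-3 [J1]: (4,3,1)
Grübler: 3·3 − 2·3 − 1 = 2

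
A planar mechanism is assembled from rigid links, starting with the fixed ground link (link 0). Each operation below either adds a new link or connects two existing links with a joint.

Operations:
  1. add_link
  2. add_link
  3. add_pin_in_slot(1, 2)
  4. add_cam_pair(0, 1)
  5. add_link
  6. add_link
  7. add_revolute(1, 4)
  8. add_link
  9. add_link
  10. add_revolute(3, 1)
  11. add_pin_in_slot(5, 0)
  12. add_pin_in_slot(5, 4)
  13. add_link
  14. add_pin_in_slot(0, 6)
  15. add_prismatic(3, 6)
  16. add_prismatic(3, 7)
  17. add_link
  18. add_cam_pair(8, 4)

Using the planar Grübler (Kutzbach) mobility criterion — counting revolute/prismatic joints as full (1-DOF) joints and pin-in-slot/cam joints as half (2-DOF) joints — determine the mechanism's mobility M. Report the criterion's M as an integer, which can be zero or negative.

M = 10

L=1 J1=0 J2=0
add link → L=2 J1=0 J2=0
add link → L=3 J1=0 J2=0
PS@1,2 dof=2 J2 → L=3 J1=0 J2=1
C@0,1 dof=2 J2 → L=3 J1=0 J2=2
add link → L=4 J1=0 J2=2
add link → L=5 J1=0 J2=2
R@1,4 dof=1 J1 → L=5 J1=1 J2=2
add link → L=6 J1=1 J2=2
add link → L=7 J1=1 J2=2
R@3,1 dof=1 J1 → L=7 J1=2 J2=2
PS@5,0 dof=2 J2 → L=7 J1=2 J2=3
PS@5,4 dof=2 J2 → L=7 J1=2 J2=4
add link → L=8 J1=2 J2=4
PS@0,6 dof=2 J2 → L=8 J1=2 J2=5
P@3,6 dof=1 J1 → L=8 J1=3 J2=5
P@3,7 dof=1 J1 → L=8 J1=4 J2=5
add link → L=9 J1=4 J2=5
C@8,4 dof=2 J2 → L=9 J1=4 J2=6
M=3(L−1)−2J1−J2=3·8−2·4−6=10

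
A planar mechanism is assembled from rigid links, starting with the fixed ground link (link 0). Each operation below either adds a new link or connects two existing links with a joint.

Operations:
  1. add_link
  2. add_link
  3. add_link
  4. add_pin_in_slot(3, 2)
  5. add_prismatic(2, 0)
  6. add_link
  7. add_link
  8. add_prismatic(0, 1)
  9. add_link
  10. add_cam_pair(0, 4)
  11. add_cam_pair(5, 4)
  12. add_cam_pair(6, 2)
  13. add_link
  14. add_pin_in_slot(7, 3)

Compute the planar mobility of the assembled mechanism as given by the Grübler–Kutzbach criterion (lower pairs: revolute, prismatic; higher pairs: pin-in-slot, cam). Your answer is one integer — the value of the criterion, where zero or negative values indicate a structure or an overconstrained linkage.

ground; <1,0,0>
#1 <2,0,0>
#2 <3,0,0>
#3 <4,0,0>
PS:3↔2 J2 <4,0,1>
P:2↔0 J1 <4,1,1>
#4 <5,1,1>
#5 <6,1,1>
P:0↔1 J1 <6,2,1>
#6 <7,2,1>
C:0↔4 J2 <7,2,2>
C:5↔4 J2 <7,2,3>
C:6↔2 J2 <7,2,4>
#7 <8,2,4>
PS:7↔3 J2 <8,2,5>
3×7 − 2×2 − 1×5 = 12

M = 12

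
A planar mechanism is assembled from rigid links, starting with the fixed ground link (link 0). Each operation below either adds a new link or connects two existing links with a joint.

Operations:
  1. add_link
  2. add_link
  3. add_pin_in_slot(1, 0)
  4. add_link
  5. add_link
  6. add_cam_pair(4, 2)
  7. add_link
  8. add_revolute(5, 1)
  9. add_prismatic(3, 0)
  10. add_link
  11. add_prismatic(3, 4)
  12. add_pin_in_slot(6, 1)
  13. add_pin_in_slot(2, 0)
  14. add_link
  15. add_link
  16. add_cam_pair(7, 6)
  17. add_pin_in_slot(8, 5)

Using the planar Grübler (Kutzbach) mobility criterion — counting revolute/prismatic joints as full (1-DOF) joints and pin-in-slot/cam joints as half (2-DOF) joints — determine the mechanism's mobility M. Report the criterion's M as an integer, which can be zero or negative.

M = 12

(L,J1,J2)=(1,0,0); link0 fixed
link1: (2,0,0)
link2: (3,0,0)
PS 1-0 [J2]: (3,0,1)
link3: (4,0,1)
link4: (5,0,1)
C 4-2 [J2]: (5,0,2)
link5: (6,0,2)
R 5-1 [J1]: (6,1,2)
P 3-0 [J1]: (6,2,2)
link6: (7,2,2)
P 3-4 [J1]: (7,3,2)
PS 6-1 [J2]: (7,3,3)
PS 2-0 [J2]: (7,3,4)
link7: (8,3,4)
link8: (9,3,4)
C 7-6 [J2]: (9,3,5)
PS 8-5 [J2]: (9,3,6)
Grübler: 3·8 − 2·3 − 6 = 12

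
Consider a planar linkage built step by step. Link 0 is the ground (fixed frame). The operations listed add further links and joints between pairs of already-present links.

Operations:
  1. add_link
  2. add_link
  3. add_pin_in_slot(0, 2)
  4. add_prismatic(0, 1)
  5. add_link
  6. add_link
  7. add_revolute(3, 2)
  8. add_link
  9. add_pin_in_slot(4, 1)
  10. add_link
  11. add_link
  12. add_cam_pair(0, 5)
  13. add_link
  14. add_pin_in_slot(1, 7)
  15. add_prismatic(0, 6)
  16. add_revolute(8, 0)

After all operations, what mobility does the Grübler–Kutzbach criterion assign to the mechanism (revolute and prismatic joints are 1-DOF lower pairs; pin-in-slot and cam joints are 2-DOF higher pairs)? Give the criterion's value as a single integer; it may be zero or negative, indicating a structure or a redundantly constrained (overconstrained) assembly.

link 0 = ground. State L|J1|J2 = 1|0|0
+link1  2|0|0
+link2  3|0|0
PS(0,2) f=2→J2  3|0|1
P(0,1) f=1→J1  3|1|1
+link3  4|1|1
+link4  5|1|1
R(3,2) f=1→J1  5|2|1
+link5  6|2|1
PS(4,1) f=2→J2  6|2|2
+link6  7|2|2
+link7  8|2|2
C(0,5) f=2→J2  8|2|3
+link8  9|2|3
PS(1,7) f=2→J2  9|2|4
P(0,6) f=1→J1  9|3|4
R(8,0) f=1→J1  9|4|4
M = 3(9−1)−2·4−4 = 24−8−4 = 12

M = 12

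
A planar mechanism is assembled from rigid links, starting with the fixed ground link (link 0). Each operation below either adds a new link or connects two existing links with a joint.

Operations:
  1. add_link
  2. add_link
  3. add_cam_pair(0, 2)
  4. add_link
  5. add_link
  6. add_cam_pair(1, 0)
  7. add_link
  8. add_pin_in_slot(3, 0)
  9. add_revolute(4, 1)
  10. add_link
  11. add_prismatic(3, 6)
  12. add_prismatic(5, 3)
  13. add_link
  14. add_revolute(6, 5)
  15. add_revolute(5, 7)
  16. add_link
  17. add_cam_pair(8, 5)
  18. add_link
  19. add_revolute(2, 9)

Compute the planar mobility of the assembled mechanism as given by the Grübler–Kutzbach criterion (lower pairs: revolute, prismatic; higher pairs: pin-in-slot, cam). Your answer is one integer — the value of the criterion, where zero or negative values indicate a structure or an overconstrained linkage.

(L,J1,J2)=(1,0,0); link0 fixed
link1: (2,0,0)
link2: (3,0,0)
C 0-2 [J2]: (3,0,1)
link3: (4,0,1)
link4: (5,0,1)
C 1-0 [J2]: (5,0,2)
link5: (6,0,2)
PS 3-0 [J2]: (6,0,3)
R 4-1 [J1]: (6,1,3)
link6: (7,1,3)
P 3-6 [J1]: (7,2,3)
P 5-3 [J1]: (7,3,3)
link7: (8,3,3)
R 6-5 [J1]: (8,4,3)
R 5-7 [J1]: (8,5,3)
link8: (9,5,3)
C 8-5 [J2]: (9,5,4)
link9: (10,5,4)
R 2-9 [J1]: (10,6,4)
Grübler: 3·9 − 2·6 − 4 = 11

M = 11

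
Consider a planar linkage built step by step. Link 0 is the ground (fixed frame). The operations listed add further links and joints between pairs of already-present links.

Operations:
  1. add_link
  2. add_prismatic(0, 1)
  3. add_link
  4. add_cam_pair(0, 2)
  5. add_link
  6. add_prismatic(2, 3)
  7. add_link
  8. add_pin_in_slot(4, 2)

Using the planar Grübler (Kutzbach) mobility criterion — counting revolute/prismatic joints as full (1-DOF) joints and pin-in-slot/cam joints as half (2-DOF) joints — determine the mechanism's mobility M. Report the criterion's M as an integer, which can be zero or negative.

ground; <1,0,0>
#1 <2,0,0>
P:0↔1 J1 <2,1,0>
#2 <3,1,0>
C:0↔2 J2 <3,1,1>
#3 <4,1,1>
P:2↔3 J1 <4,2,1>
#4 <5,2,1>
PS:4↔2 J2 <5,2,2>
3×4 − 2×2 − 1×2 = 6

M = 6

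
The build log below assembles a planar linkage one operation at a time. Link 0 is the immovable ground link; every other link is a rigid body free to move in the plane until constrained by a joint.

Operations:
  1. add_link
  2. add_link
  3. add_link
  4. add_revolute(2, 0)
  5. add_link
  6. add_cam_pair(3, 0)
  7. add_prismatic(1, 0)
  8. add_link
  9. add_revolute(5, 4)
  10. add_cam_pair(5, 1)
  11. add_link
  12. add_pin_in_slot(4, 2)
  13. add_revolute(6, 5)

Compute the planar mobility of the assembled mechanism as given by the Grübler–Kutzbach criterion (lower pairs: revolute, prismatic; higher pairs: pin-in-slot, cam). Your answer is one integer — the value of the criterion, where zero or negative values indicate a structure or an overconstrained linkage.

M = 7

[1;0;0] (link 0 is ground)
L+ [2;0;0]
L+ [3;0;0]
L+ [4;0;0]
R(2,0)∈J1 [4;1;0]
L+ [5;1;0]
C(3,0)∈J2 [5;1;1]
P(1,0)∈J1 [5;2;1]
L+ [6;2;1]
R(5,4)∈J1 [6;3;1]
C(5,1)∈J2 [6;3;2]
L+ [7;3;2]
PS(4,2)∈J2 [7;3;3]
R(6,5)∈J1 [7;4;3]
mobility = 18 − 8 − 3 = 7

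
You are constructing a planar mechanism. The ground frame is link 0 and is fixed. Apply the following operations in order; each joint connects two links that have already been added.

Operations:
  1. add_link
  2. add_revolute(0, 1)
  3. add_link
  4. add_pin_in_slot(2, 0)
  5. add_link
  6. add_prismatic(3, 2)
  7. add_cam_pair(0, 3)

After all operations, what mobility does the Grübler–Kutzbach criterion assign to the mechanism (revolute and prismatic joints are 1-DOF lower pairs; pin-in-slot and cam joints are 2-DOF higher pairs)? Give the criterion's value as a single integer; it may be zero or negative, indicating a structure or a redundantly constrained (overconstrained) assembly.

link 0 = ground. State L|J1|J2 = 1|0|0
+link1  2|0|0
R(0,1) f=1→J1  2|1|0
+link2  3|1|0
PS(2,0) f=2→J2  3|1|1
+link3  4|1|1
P(3,2) f=1→J1  4|2|1
C(0,3) f=2→J2  4|2|2
M = 3(4−1)−2·2−2 = 9−4−2 = 3

M = 3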